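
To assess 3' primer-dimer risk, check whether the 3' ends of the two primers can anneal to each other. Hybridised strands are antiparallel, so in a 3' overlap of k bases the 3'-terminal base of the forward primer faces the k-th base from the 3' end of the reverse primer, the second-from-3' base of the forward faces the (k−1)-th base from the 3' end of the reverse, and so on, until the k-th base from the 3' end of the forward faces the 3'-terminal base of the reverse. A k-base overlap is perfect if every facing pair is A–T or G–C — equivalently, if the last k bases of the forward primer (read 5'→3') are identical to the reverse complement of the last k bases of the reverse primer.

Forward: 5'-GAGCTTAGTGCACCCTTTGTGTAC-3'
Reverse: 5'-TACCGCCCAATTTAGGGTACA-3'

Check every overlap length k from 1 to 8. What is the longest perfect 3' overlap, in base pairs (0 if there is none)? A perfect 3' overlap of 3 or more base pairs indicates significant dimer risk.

Longest perfect overlap: 5 complementary base pairs; significant dimer risk (threshold 3).

Last 8 bases (5'→3') — forward …TTGTGTAC, reverse …AGGGTACA.
Reverse complement of the reverse primer's last 8 bases: TGTACCCT; its first k bases are the reverse complement of the reverse primer's last k bases, so a perfect k-base overlap needs the forward primer's last k bases to equal them.
Comparing (forward last k vs required): k=1: C vs T ✗; k=2: AC vs TG ✗; k=3: TAC vs TGT ✗; k=4: GTAC vs TGTA ✗; k=5: TGTAC vs TGTAC ✓; k=6: GTGTAC vs TGTACC ✗; k=7: TGTGTAC vs TGTACCC ✗; k=8: TTGTGTAC vs TGTACCCT ✗.
Only k = 5 is perfect, so the longest perfect 3' overlap is 5.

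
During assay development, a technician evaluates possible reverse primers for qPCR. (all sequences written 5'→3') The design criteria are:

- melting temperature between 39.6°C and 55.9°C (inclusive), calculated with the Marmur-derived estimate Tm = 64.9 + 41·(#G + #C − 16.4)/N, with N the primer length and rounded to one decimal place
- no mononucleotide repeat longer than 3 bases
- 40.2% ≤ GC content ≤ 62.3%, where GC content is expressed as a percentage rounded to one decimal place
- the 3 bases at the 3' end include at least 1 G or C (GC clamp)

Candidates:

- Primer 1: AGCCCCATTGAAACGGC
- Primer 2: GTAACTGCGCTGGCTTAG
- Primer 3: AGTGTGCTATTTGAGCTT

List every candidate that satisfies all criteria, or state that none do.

Primer 1 (17 nt, A=5 T=2 G=4 C=6): Tm = 64.9 + 41·(10 − 16.4)/17 = 49.5°C ✓; longest run = 4, exceeds 3 ✗; GC 10/17 = 58.8% ✓; 3' end GGC has 3 G/C ✓ — fails.
Primer 2 (18 nt, A=3 T=5 G=6 C=4): Tm = 64.9 + 41·(10 − 16.4)/18 = 50.3°C ✓; longest run = 2 ✓; GC 10/18 = 55.6% ✓; 3' end TAG has 1 G/C ✓ — passes.
Primer 3 (18 nt, A=3 T=8 G=5 C=2): Tm = 64.9 + 41·(7 − 16.4)/18 = 43.5°C ✓; longest run = 3 ✓; GC 7/18 = 38.9%, outside 40.2–62.3% ✗; 3' end CTT has 1 G/C ✓ — fails.

Primer 2 only.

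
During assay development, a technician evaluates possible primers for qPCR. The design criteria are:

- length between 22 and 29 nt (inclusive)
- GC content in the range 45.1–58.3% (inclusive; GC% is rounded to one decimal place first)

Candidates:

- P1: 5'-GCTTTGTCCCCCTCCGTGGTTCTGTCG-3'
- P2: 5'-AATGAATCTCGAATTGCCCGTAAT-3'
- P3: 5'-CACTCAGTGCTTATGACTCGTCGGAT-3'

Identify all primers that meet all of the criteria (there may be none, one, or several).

P1 (27 nt, A=0 T=10 G=7 C=10): length 27 ✓; GC 17/27 = 63.0%, outside 45.1–58.3% ✗ — fails.
P2 (24 nt, A=8 T=7 G=4 C=5): length 24 ✓; GC 9/24 = 37.5%, outside 45.1–58.3% ✗ — fails.
P3 (26 nt, A=5 T=8 G=6 C=7): length 26 ✓; GC 13/26 = 50.0% ✓ — passes.

P3 only.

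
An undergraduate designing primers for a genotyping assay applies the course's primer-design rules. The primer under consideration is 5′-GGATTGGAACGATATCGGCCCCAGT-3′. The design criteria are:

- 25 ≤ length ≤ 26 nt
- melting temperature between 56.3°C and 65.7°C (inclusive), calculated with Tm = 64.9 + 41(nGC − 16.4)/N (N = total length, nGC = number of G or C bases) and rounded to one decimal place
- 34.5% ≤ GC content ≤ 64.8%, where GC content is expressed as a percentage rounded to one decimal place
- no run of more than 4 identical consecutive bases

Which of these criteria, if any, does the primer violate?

Base counts: A=6, T=5, G=8, C=6 (length 25).
length: length 25 ✓
Tm: Tm = 64.9 + 41·(14 − 16.4)/25 = 61.0°C ✓
GC content: GC 14/25 = 56.0% ✓
homopolymer run: longest run = 4 ✓

Meets all criteria.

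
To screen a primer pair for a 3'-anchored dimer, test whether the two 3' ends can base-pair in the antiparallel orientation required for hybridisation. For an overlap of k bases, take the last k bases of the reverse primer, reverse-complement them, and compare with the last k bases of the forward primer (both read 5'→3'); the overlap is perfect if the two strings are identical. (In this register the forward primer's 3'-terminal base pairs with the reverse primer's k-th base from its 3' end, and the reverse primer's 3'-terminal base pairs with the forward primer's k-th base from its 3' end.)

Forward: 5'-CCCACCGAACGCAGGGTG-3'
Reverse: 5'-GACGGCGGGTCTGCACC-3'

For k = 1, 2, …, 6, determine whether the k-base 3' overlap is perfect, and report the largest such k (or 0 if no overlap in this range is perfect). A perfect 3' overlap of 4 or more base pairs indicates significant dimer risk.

Last 6 bases (5'→3') — forward …AGGGTG, reverse …TGCACC.
Reverse complement of the reverse primer's last 6 bases: GGTGCA; its first k bases are the reverse complement of the reverse primer's last k bases, so a perfect k-base overlap needs the forward primer's last k bases to equal them.
Comparing (forward last k vs required): k=1: G vs G ✓; k=2: TG vs GG ✗; k=3: GTG vs GGT ✗; k=4: GGTG vs GGTG ✓; k=5: GGGTG vs GGTGC ✗; k=6: AGGGTG vs GGTGCA ✗.
Perfect overlaps at k = 1, 4; the largest is 4.

Longest perfect overlap: 4 complementary base pairs; significant dimer risk (threshold 4).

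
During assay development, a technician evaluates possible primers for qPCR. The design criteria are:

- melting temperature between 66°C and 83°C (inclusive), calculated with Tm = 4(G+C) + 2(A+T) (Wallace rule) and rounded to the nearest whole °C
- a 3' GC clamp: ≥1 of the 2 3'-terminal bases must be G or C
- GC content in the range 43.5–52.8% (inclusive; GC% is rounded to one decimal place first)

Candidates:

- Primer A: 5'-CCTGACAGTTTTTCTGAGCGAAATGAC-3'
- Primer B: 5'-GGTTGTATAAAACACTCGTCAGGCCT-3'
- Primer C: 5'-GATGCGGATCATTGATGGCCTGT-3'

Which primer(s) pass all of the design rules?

Primer A (27 nt, A=7 T=8 G=6 C=6): Tm = 2·15 + 4·12 = 78°C ✓; 3' end AC has 1 G/C ✓; GC 12/27 = 44.4% ✓ — passes.
Primer B (26 nt, A=7 T=7 G=6 C=6): Tm = 2·14 + 4·12 = 76°C ✓; 3' end CT has 1 G/C ✓; GC 12/26 = 46.2% ✓ — passes.
Primer C (23 nt, A=4 T=7 G=8 C=4): Tm = 2·11 + 4·12 = 70°C ✓; 3' end GT has 1 G/C ✓; GC 12/23 = 52.2% ✓ — passes.

Primer A, Primer B and Primer C.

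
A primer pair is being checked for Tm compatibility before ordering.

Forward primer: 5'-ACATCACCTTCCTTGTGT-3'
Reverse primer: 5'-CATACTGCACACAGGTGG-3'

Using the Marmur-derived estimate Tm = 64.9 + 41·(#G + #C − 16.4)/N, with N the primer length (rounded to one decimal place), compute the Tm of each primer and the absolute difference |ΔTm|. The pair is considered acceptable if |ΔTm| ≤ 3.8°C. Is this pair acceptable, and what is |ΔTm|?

Forward: G+C = 8, N = 18 → Tm = 64.9 + 41·(8 − 16.4)/18 = 45.8°C.
Reverse: G+C = 10, N = 18 → Tm = 64.9 + 41·(10 − 16.4)/18 = 50.3°C.
|ΔTm| = |45.8 − 50.3| = 4.5°C, > 3.8°C.

|ΔTm| = 4.5°C; the pair is not acceptable.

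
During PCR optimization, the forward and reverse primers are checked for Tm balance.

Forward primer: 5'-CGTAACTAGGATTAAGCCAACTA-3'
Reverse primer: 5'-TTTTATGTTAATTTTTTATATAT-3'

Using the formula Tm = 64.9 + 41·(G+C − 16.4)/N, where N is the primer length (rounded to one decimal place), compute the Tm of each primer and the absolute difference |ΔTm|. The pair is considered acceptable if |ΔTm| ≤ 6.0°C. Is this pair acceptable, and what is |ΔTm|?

|ΔTm| = 14.3°C; the pair is not acceptable.

Forward: G+C = 9, N = 23 → Tm = 64.9 + 41·(9 − 16.4)/23 = 51.7°C.
Reverse: G+C = 1, N = 23 → Tm = 64.9 + 41·(1 − 16.4)/23 = 37.4°C.
|ΔTm| = |51.7 − 37.4| = 14.3°C, > 6.0°C.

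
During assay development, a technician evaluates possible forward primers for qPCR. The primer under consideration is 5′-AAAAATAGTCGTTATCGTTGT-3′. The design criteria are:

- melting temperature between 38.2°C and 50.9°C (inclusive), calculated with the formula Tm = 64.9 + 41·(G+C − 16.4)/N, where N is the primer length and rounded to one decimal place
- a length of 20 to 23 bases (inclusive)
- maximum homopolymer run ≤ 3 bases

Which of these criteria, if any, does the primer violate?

Fails: homopolymer run.

Base counts: A=7, T=8, G=4, C=2 (length 21).
Tm: Tm = 64.9 + 41·(6 − 16.4)/21 = 44.6°C ✓
length: length 21 ✓
homopolymer run: longest run = 5, exceeds 3 ✗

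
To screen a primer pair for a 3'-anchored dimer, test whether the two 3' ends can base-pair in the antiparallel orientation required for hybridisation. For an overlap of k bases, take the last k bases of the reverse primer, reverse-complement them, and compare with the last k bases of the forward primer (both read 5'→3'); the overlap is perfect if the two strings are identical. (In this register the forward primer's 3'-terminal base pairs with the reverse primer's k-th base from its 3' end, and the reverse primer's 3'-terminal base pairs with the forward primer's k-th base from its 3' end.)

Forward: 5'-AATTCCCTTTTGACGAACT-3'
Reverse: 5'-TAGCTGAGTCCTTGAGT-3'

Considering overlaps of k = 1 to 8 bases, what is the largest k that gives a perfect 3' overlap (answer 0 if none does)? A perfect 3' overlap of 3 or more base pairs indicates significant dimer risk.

Last 8 bases (5'→3') — forward …GACGAACT, reverse …CCTTGAGT.
Reverse complement of the reverse primer's last 8 bases: ACTCAAGG; its first k bases are the reverse complement of the reverse primer's last k bases, so a perfect k-base overlap needs the forward primer's last k bases to equal them.
Comparing (forward last k vs required): k=1: T vs A ✗; k=2: CT vs AC ✗; k=3: ACT vs ACT ✓; k=4: AACT vs ACTC ✗; k=5: GAACT vs ACTCA ✗; k=6: CGAACT vs ACTCAA ✗; k=7: ACGAACT vs ACTCAAG ✗; k=8: GACGAACT vs ACTCAAGG ✗.
Only k = 3 is perfect, so the longest perfect 3' overlap is 3.

Longest perfect overlap: 3 complementary base pairs; significant dimer risk (threshold 3).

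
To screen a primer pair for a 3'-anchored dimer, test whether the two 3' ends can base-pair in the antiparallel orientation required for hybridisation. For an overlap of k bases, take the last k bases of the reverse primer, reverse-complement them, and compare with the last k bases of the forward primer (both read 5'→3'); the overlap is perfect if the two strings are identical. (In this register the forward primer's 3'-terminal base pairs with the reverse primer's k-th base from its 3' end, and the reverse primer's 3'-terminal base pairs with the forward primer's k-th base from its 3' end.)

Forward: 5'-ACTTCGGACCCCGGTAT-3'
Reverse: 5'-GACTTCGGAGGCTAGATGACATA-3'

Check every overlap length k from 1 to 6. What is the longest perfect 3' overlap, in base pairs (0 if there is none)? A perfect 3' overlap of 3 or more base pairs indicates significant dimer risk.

Longest perfect overlap: 3 complementary base pairs; significant dimer risk (threshold 3).

Last 6 bases (5'→3') — forward …CGGTAT, reverse …GACATA.
Reverse complement of the reverse primer's last 6 bases: TATGTC; its first k bases are the reverse complement of the reverse primer's last k bases, so a perfect k-base overlap needs the forward primer's last k bases to equal them.
Comparing (forward last k vs required): k=1: T vs T ✓; k=2: AT vs TA ✗; k=3: TAT vs TAT ✓; k=4: GTAT vs TATG ✗; k=5: GGTAT vs TATGT ✗; k=6: CGGTAT vs TATGTC ✗.
Perfect overlaps at k = 1, 3; the largest is 3.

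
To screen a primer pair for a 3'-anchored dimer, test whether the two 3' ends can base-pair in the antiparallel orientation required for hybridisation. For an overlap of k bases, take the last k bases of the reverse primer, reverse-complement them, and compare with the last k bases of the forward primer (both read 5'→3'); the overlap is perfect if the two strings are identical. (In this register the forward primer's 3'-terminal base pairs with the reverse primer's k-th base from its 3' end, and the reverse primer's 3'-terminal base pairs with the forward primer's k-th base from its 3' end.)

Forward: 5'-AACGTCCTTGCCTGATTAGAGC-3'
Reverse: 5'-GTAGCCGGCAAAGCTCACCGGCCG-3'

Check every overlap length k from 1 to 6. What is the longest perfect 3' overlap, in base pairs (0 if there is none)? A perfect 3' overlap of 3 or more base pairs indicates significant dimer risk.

Longest perfect overlap: 1 complementary base pair; below the dimer-risk threshold (threshold 3).

Last 6 bases (5'→3') — forward …TAGAGC, reverse …CGGCCG.
Reverse complement of the reverse primer's last 6 bases: CGGCCG; its first k bases are the reverse complement of the reverse primer's last k bases, so a perfect k-base overlap needs the forward primer's last k bases to equal them.
Comparing (forward last k vs required): k=1: C vs C ✓; k=2: GC vs CG ✗; k=3: AGC vs CGG ✗; k=4: GAGC vs CGGC ✗; k=5: AGAGC vs CGGCC ✗; k=6: TAGAGC vs CGGCCG ✗.
Only k = 1 is perfect, so the longest perfect 3' overlap is 1.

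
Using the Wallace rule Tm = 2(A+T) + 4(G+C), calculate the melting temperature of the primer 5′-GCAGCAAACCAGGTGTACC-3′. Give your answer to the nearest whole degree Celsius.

Base counts: A=6, T=2, G=5, C=6 (length 19).
Tm = 2·(6+2) + 4·(5+6) = 2·8 + 4·11 = 16 + 44 = 60°C.

60°C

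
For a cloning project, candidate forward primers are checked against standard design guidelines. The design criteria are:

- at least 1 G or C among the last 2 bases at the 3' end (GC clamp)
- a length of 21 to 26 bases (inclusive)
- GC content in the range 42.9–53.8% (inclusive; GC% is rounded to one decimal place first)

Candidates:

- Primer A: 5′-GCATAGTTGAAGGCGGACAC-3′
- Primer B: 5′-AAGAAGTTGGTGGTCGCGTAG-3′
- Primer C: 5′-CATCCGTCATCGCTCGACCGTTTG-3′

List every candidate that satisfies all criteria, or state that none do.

Primer A (20 nt, A=6 T=3 G=7 C=4): 3' end AC has 1 G/C ✓; length 20, outside 21–26 ✗; GC 11/20 = 55.0%, outside 42.9–53.8% ✗ — fails.
Primer B (21 nt, A=5 T=5 G=9 C=2): 3' end AG has 1 G/C ✓; length 21 ✓; GC 11/21 = 52.4% ✓ — passes.
Primer C (24 nt, A=3 T=7 G=5 C=9): 3' end TG has 1 G/C ✓; length 24 ✓; GC 14/24 = 58.3%, outside 42.9–53.8% ✗ — fails.

Primer B only.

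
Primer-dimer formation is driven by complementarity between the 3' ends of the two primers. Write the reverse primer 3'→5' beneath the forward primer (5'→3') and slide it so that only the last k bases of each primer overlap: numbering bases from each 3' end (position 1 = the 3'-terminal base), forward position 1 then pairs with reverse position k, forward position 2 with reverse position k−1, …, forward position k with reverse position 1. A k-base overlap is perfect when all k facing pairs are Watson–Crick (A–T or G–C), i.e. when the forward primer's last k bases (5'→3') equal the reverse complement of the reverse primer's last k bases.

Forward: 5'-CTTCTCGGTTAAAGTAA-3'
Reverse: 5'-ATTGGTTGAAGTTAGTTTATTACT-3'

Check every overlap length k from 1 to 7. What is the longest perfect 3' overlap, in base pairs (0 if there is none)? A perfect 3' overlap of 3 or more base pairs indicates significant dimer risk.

Longest perfect overlap: 5 complementary base pairs; significant dimer risk (threshold 3).

Last 7 bases (5'→3') — forward …AAAGTAA, reverse …TATTACT.
Reverse complement of the reverse primer's last 7 bases: AGTAATA; its first k bases are the reverse complement of the reverse primer's last k bases, so a perfect k-base overlap needs the forward primer's last k bases to equal them.
Comparing (forward last k vs required): k=1: A vs A ✓; k=2: AA vs AG ✗; k=3: TAA vs AGT ✗; k=4: GTAA vs AGTA ✗; k=5: AGTAA vs AGTAA ✓; k=6: AAGTAA vs AGTAAT ✗; k=7: AAAGTAA vs AGTAATA ✗.
Perfect overlaps at k = 1, 5; the largest is 5.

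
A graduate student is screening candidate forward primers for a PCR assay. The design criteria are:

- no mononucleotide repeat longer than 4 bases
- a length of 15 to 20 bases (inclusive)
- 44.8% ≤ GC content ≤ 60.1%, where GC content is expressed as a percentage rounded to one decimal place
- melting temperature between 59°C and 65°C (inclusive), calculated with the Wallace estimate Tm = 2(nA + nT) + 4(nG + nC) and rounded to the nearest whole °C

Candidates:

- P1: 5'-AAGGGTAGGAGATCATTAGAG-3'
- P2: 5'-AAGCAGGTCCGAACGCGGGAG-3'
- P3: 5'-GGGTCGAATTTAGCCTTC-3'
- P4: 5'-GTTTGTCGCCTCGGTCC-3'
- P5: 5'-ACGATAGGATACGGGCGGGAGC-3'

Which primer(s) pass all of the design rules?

P1 (21 nt, A=8 T=4 G=8 C=1): longest run = 3 ✓; length 21, outside 15–20 ✗; GC 9/21 = 42.9%, outside 44.8–60.1% ✗; Tm = 2·12 + 4·9 = 60°C ✓ — fails.
P2 (21 nt, A=6 T=1 G=9 C=5): longest run = 3 ✓; length 21, outside 15–20 ✗; GC 14/21 = 66.7%, outside 44.8–60.1% ✗; Tm = 2·7 + 4·14 = 70°C, outside 59–65°C ✗ — fails.
P3 (18 nt, A=3 T=6 G=5 C=4): longest run = 3 ✓; length 18 ✓; GC 9/18 = 50.0% ✓; Tm = 2·9 + 4·9 = 54°C, outside 59–65°C ✗ — fails.
P4 (17 nt, A=0 T=6 G=5 C=6): longest run = 3 ✓; length 17 ✓; GC 11/17 = 64.7%, outside 44.8–60.1% ✗; Tm = 2·6 + 4·11 = 56°C, outside 59–65°C ✗ — fails.
P5 (22 nt, A=6 T=2 G=10 C=4): longest run = 3 ✓; length 22, outside 15–20 ✗; GC 14/22 = 63.6%, outside 44.8–60.1% ✗; Tm = 2·8 + 4·14 = 72°C, outside 59–65°C ✗ — fails.

None of the candidates satisfy all criteria.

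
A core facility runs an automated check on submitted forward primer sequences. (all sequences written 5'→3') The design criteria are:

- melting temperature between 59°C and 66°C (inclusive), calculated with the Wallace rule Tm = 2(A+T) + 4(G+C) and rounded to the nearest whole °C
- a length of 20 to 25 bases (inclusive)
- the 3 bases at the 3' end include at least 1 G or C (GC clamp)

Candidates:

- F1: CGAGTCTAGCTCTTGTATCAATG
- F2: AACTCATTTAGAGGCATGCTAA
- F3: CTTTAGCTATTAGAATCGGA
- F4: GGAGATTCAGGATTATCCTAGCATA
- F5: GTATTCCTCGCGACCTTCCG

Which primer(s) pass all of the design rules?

F1 and F5.

F1 (23 nt, A=5 T=8 G=5 C=5): Tm = 2·13 + 4·10 = 66°C ✓; length 23 ✓; 3' end ATG has 1 G/C ✓ — passes.
F2 (22 nt, A=8 T=6 G=4 C=4): Tm = 2·14 + 4·8 = 60°C ✓; length 22 ✓; 3' end TAA has 0 G/C, need ≥1 ✗ — fails.
F3 (20 nt, A=6 T=7 G=4 C=3): Tm = 2·13 + 4·7 = 54°C, outside 59–66°C ✗; length 20 ✓; 3' end GGA has 2 G/C ✓ — fails.
F4 (25 nt, A=8 T=7 G=6 C=4): Tm = 2·15 + 4·10 = 70°C, outside 59–66°C ✗; length 25 ✓; 3' end ATA has 0 G/C, need ≥1 ✗ — fails.
F5 (20 nt, A=2 T=6 G=4 C=8): Tm = 2·8 + 4·12 = 64°C ✓; length 20 ✓; 3' end CCG has 3 G/C ✓ — passes.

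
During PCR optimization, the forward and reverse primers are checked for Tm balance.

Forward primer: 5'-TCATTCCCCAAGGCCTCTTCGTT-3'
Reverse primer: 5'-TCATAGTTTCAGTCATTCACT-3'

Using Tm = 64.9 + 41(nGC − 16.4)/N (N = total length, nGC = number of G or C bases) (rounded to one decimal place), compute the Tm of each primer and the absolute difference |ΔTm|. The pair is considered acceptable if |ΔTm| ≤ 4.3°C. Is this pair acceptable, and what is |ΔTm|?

Forward: G+C = 12, N = 23 → Tm = 64.9 + 41·(12 − 16.4)/23 = 57.1°C.
Reverse: G+C = 7, N = 21 → Tm = 64.9 + 41·(7 − 16.4)/21 = 46.5°C.
|ΔTm| = |57.1 − 46.5| = 10.6°C, > 4.3°C.

|ΔTm| = 10.6°C; the pair is not acceptable.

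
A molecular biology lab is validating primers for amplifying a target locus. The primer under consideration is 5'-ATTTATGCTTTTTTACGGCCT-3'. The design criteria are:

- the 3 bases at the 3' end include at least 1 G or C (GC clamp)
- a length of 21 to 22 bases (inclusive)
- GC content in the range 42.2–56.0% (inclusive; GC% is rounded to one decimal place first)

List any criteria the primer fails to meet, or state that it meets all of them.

Fails: GC content.

Base counts: A=3, T=11, G=3, C=4 (length 21).
GC clamp: 3' end CCT has 2 G/C ✓
length: length 21 ✓
GC content: GC 7/21 = 33.3%, outside 42.2–56.0% ✗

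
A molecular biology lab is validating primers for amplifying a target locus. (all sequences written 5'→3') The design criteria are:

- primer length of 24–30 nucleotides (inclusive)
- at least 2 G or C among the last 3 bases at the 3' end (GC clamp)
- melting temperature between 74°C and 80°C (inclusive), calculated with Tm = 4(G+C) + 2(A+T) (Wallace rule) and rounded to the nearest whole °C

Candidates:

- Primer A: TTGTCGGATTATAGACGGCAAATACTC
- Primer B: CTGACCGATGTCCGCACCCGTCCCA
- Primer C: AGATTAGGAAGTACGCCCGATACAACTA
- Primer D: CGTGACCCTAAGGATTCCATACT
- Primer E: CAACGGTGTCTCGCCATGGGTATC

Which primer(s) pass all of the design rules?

Primer A (27 nt, A=8 T=8 G=6 C=5): length 27 ✓; 3' end CTC has 2 G/C ✓; Tm = 2·16 + 4·11 = 76°C ✓ — passes.
Primer B (25 nt, A=4 T=4 G=5 C=12): length 25 ✓; 3' end CCA has 2 G/C ✓; Tm = 2·8 + 4·17 = 84°C, outside 74–80°C ✗ — fails.
Primer C (28 nt, A=11 T=5 G=6 C=6): length 28 ✓; 3' end CTA has 1 G/C, need ≥2 ✗; Tm = 2·16 + 4·12 = 80°C ✓ — fails.
Primer D (23 nt, A=6 T=6 G=4 C=7): length 23, outside 24–30 ✗; 3' end ACT has 1 G/C, need ≥2 ✗; Tm = 2·12 + 4·11 = 68°C, outside 74–80°C ✗ — fails.
Primer E (24 nt, A=4 T=6 G=7 C=7): length 24 ✓; 3' end ATC has 1 G/C, need ≥2 ✗; Tm = 2·10 + 4·14 = 76°C ✓ — fails.

Primer A only.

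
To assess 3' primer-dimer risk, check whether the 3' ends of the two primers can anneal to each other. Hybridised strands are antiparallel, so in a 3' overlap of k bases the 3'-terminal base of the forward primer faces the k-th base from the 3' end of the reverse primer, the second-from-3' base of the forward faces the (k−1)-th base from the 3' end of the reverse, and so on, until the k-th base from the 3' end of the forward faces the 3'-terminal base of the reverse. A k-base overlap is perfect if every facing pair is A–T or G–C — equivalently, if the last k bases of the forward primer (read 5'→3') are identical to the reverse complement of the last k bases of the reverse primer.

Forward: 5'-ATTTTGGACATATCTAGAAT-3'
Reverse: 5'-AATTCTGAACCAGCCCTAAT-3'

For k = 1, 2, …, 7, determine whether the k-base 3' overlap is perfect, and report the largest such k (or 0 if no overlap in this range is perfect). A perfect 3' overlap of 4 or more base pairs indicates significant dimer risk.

Last 7 bases (5'→3') — forward …CTAGAAT, reverse …CCCTAAT.
Reverse complement of the reverse primer's last 7 bases: ATTAGGG; its first k bases are the reverse complement of the reverse primer's last k bases, so a perfect k-base overlap needs the forward primer's last k bases to equal them.
Comparing (forward last k vs required): k=1: T vs A ✗; k=2: AT vs AT ✓; k=3: AAT vs ATT ✗; k=4: GAAT vs ATTA ✗; k=5: AGAAT vs ATTAG ✗; k=6: TAGAAT vs ATTAGG ✗; k=7: CTAGAAT vs ATTAGGG ✗.
Only k = 2 is perfect, so the longest perfect 3' overlap is 2.

Longest perfect overlap: 2 complementary base pairs; below the dimer-risk threshold (threshold 4).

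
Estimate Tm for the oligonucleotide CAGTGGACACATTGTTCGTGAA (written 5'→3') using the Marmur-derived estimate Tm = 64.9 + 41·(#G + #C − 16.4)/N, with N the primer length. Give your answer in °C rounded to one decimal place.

53.0°C

Base counts: A=6, T=6, G=6, C=4; G+C = 10, N = 22.
Tm = 64.9 + 41·(10 − 16.4)/22 = 64.9 + -262.40/22 = 53.0°C.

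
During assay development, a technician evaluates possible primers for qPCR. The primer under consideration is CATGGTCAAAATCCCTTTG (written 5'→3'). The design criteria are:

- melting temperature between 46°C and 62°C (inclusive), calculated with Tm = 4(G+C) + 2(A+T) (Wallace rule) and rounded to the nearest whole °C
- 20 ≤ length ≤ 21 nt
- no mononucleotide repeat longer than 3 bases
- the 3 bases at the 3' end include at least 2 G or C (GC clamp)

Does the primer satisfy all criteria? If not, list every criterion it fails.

Fails: length, homopolymer run, GC clamp.

Base counts: A=5, T=6, G=3, C=5 (length 19).
Tm: Tm = 2·11 + 4·8 = 54°C ✓
length: length 19, outside 20–21 ✗
homopolymer run: longest run = 4, exceeds 3 ✗
GC clamp: 3' end TTG has 1 G/C, need ≥2 ✗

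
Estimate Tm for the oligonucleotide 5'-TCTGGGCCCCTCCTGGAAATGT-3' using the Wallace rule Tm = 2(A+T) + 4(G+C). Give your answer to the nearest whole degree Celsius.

Base counts: A=3, T=6, G=6, C=7 (length 22).
Tm = 2·(3+6) + 4·(6+7) = 2·9 + 4·13 = 18 + 52 = 70°C.

70°C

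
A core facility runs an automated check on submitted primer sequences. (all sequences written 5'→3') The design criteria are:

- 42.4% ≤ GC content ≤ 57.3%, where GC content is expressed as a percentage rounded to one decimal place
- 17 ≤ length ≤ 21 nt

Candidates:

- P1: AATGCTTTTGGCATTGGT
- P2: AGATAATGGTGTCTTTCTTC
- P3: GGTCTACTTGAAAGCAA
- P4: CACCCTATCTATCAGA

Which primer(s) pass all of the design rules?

None of the candidates satisfy all criteria.

P1 (18 nt, A=3 T=8 G=5 C=2): GC 7/18 = 38.9%, outside 42.4–57.3% ✗; length 18 ✓ — fails.
P2 (20 nt, A=4 T=9 G=4 C=3): GC 7/20 = 35.0%, outside 42.4–57.3% ✗; length 20 ✓ — fails.
P3 (17 nt, A=6 T=4 G=4 C=3): GC 7/17 = 41.2%, outside 42.4–57.3% ✗; length 17 ✓ — fails.
P4 (16 nt, A=5 T=4 G=1 C=6): GC 7/16 = 43.8% ✓; length 16, outside 17–21 ✗ — fails.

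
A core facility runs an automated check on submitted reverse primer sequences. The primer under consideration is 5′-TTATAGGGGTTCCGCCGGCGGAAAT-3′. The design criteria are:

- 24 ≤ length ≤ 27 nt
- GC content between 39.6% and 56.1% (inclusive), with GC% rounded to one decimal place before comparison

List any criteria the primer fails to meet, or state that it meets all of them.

Base counts: A=5, T=6, G=9, C=5 (length 25).
length: length 25 ✓
GC content: GC 14/25 = 56.0% ✓

Meets all criteria.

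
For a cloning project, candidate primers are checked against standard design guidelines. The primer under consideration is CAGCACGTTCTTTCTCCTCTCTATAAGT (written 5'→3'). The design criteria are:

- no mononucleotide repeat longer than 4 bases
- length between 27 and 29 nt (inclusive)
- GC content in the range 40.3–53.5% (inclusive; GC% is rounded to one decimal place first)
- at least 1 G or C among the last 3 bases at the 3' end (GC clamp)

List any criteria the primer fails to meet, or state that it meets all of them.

Meets all criteria.

Base counts: A=5, T=11, G=3, C=9 (length 28).
homopolymer run: longest run = 3 ✓
length: length 28 ✓
GC content: GC 12/28 = 42.9% ✓
GC clamp: 3' end AGT has 1 G/C ✓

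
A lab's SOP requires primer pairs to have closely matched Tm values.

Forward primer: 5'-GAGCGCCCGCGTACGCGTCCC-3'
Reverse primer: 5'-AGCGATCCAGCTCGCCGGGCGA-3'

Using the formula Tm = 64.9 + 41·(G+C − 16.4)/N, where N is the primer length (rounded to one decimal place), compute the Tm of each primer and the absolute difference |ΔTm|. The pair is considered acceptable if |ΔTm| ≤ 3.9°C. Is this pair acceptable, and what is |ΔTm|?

Forward: G+C = 17, N = 21 → Tm = 64.9 + 41·(17 − 16.4)/21 = 66.1°C.
Reverse: G+C = 16, N = 22 → Tm = 64.9 + 41·(16 − 16.4)/22 = 64.2°C.
|ΔTm| = |66.1 − 64.2| = 1.9°C, ≤ 3.9°C.

|ΔTm| = 1.9°C; the pair is acceptable.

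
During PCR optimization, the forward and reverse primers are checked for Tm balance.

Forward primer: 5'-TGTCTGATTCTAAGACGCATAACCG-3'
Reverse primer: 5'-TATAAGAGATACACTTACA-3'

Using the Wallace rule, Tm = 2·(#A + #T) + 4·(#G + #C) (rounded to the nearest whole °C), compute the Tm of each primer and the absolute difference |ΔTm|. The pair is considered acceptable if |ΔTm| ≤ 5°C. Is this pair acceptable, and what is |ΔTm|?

|ΔTm| = 24°C; the pair is not acceptable.

Forward: A=7 T=7 G=5 C=6 → Tm = 2·14 + 4·11 = 72°C.
Reverse: A=9 T=5 G=2 C=3 → Tm = 2·14 + 4·5 = 48°C.
|ΔTm| = |72 − 48| = 24°C, > 5°C.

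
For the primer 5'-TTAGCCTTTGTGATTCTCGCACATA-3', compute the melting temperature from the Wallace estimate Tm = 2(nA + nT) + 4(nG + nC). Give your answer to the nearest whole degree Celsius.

Base counts: A=5, T=10, G=4, C=6 (length 25).
Tm = 2·(5+10) + 4·(4+6) = 2·15 + 4·10 = 30 + 40 = 70°C.

70°C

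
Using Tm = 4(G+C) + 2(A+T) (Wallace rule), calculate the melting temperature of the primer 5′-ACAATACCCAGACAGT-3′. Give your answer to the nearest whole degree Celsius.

Base counts: A=7, T=2, G=2, C=5 (length 16).
Tm = 2·(7+2) + 4·(2+5) = 2·9 + 4·7 = 18 + 28 = 46°C.

46°C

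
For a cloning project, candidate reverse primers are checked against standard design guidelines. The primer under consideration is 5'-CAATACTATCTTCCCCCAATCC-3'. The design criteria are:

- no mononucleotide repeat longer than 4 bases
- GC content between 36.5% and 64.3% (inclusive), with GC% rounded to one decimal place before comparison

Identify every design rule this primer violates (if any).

Base counts: A=6, T=6, G=0, C=10 (length 22).
homopolymer run: longest run = 5, exceeds 4 ✗
GC content: GC 10/22 = 45.5% ✓

Fails: homopolymer run.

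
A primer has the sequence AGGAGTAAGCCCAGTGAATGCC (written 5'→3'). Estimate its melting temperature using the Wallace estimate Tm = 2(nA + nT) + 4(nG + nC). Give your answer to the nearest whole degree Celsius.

68°C

Base counts: A=7, T=3, G=7, C=5 (length 22).
Tm = 2·(7+3) + 4·(7+5) = 2·10 + 4·12 = 20 + 48 = 68°C.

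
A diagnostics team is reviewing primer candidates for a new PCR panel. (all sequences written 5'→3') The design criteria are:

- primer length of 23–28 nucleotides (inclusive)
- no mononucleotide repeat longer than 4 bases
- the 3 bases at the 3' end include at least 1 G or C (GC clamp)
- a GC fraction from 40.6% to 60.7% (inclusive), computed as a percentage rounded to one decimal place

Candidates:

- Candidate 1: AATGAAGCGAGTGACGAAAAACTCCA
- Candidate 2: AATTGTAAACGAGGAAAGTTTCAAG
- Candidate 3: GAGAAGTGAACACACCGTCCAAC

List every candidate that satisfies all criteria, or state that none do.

Candidate 3 only.

Candidate 1 (26 nt, A=12 T=3 G=6 C=5): length 26 ✓; longest run = 5, exceeds 4 ✗; 3' end CCA has 2 G/C ✓; GC 11/26 = 42.3% ✓ — fails.
Candidate 2 (25 nt, A=11 T=6 G=6 C=2): length 25 ✓; longest run = 3 ✓; 3' end AAG has 1 G/C ✓; GC 8/25 = 32.0%, outside 40.6–60.7% ✗ — fails.
Candidate 3 (23 nt, A=9 T=2 G=5 C=7): length 23 ✓; longest run = 2 ✓; 3' end AAC has 1 G/C ✓; GC 12/23 = 52.2% ✓ — passes.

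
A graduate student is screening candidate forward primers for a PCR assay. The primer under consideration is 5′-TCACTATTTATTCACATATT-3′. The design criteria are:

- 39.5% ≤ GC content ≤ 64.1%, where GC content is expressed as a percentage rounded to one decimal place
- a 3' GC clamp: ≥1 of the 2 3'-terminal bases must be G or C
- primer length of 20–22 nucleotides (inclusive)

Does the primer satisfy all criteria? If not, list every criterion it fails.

Base counts: A=6, T=10, G=0, C=4 (length 20).
GC content: GC 4/20 = 20.0%, outside 39.5–64.1% ✗
GC clamp: 3' end TT has 0 G/C, need ≥1 ✗
length: length 20 ✓

Fails: GC content, GC clamp.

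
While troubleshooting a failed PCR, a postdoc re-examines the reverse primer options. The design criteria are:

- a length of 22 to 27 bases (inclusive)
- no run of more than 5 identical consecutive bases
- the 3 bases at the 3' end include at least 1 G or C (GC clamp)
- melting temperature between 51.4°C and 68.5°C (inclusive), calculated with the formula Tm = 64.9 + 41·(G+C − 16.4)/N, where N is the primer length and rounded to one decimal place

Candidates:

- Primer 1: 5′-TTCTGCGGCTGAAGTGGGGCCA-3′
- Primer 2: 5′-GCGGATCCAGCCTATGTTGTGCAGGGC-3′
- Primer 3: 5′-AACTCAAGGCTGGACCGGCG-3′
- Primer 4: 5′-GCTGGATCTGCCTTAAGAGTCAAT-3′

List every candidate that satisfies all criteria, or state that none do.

Primer 1 (22 nt, A=3 T=5 G=9 C=5): length 22 ✓; longest run = 4 ✓; 3' end CCA has 2 G/C ✓; Tm = 64.9 + 41·(14 − 16.4)/22 = 60.4°C ✓ — passes.
Primer 2 (27 nt, A=4 T=6 G=10 C=7): length 27 ✓; longest run = 3 ✓; 3' end GGC has 3 G/C ✓; Tm = 64.9 + 41·(17 − 16.4)/27 = 65.8°C ✓ — passes.
Primer 3 (20 nt, A=5 T=2 G=7 C=6): length 20, outside 22–27 ✗; longest run = 2 ✓; 3' end GCG has 3 G/C ✓; Tm = 64.9 + 41·(13 − 16.4)/20 = 57.9°C ✓ — fails.
Primer 4 (24 nt, A=6 T=7 G=6 C=5): length 24 ✓; longest run = 2 ✓; 3' end AAT has 0 G/C, need ≥1 ✗; Tm = 64.9 + 41·(11 − 16.4)/24 = 55.7°C ✓ — fails.

Primer 1 and Primer 2.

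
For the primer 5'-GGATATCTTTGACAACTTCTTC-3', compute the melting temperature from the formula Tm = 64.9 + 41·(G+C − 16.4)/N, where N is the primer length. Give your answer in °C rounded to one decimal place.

Base counts: A=5, T=9, G=3, C=5; G+C = 8, N = 22.
Tm = 64.9 + 41·(8 − 16.4)/22 = 64.9 + -344.40/22 = 49.2°C.

49.2°C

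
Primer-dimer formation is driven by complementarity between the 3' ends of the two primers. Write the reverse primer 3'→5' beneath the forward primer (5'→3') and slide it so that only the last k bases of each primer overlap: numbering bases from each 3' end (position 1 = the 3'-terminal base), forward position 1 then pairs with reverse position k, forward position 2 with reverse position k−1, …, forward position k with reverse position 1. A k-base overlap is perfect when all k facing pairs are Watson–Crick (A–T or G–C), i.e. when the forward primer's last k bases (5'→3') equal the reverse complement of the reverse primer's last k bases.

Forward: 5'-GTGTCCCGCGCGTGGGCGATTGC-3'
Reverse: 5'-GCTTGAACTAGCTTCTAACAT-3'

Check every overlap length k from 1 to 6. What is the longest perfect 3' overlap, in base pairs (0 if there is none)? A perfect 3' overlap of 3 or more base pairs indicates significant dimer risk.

Longest perfect overlap: 0 complementary base pairs; below the dimer-risk threshold (threshold 3).

Last 6 bases (5'→3') — forward …GATTGC, reverse …TAACAT.
Reverse complement of the reverse primer's last 6 bases: ATGTTA; its first k bases are the reverse complement of the reverse primer's last k bases, so a perfect k-base overlap needs the forward primer's last k bases to equal them.
Comparing (forward last k vs required): k=1: C vs A ✗; k=2: GC vs AT ✗; k=3: TGC vs ATG ✗; k=4: TTGC vs ATGT ✗; k=5: ATTGC vs ATGTT ✗; k=6: GATTGC vs ATGTTA ✗.
No overlap length from 1 to 6 is perfect, so the longest perfect 3' overlap is 0.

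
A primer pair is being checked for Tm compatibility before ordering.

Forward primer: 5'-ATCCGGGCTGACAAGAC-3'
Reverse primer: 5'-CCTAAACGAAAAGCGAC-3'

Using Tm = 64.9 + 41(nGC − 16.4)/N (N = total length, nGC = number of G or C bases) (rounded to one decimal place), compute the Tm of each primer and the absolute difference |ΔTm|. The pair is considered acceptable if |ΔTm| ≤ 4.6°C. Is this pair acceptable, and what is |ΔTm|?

Forward: G+C = 10, N = 17 → Tm = 64.9 + 41·(10 − 16.4)/17 = 49.5°C.
Reverse: G+C = 8, N = 17 → Tm = 64.9 + 41·(8 − 16.4)/17 = 44.6°C.
|ΔTm| = |49.5 − 44.6| = 4.9°C, > 4.6°C.

|ΔTm| = 4.9°C; the pair is not acceptable.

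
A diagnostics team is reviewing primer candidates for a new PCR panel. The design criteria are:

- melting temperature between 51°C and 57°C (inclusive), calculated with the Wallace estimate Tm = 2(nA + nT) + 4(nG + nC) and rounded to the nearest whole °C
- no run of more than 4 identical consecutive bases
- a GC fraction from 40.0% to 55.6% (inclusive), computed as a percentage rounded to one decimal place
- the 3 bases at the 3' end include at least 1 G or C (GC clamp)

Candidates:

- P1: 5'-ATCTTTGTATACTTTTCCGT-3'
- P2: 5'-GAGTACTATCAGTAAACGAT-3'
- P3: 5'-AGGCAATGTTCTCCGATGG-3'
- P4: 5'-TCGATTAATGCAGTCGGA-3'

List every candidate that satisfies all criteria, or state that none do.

P1 (20 nt, A=3 T=11 G=2 C=4): Tm = 2·14 + 4·6 = 52°C ✓; longest run = 4 ✓; GC 6/20 = 30.0%, outside 40.0–55.6% ✗; 3' end CGT has 2 G/C ✓ — fails.
P2 (20 nt, A=8 T=5 G=4 C=3): Tm = 2·13 + 4·7 = 54°C ✓; longest run = 3 ✓; GC 7/20 = 35.0%, outside 40.0–55.6% ✗; 3' end GAT has 1 G/C ✓ — fails.
P3 (19 nt, A=4 T=5 G=6 C=4): Tm = 2·9 + 4·10 = 58°C, outside 51–57°C ✗; longest run = 2 ✓; GC 10/19 = 52.6% ✓; 3' end TGG has 2 G/C ✓ — fails.
P4 (18 nt, A=5 T=5 G=5 C=3): Tm = 2·10 + 4·8 = 52°C ✓; longest run = 2 ✓; GC 8/18 = 44.4% ✓; 3' end GGA has 2 G/C ✓ — passes.

P4 only.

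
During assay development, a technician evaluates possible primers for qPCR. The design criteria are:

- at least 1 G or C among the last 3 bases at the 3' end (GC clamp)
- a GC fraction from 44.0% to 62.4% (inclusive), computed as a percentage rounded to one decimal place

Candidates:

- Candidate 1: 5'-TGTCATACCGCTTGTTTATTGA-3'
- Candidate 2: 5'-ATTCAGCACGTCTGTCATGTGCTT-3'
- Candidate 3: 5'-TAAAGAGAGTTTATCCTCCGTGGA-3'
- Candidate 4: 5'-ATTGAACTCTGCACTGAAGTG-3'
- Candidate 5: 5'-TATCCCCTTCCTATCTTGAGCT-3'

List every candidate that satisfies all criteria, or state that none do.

Candidate 2 and Candidate 5.

Candidate 1 (22 nt, A=4 T=10 G=4 C=4): 3' end TGA has 1 G/C ✓; GC 8/22 = 36.4%, outside 44.0–62.4% ✗ — fails.
Candidate 2 (24 nt, A=4 T=9 G=5 C=6): 3' end CTT has 1 G/C ✓; GC 11/24 = 45.8% ✓ — passes.
Candidate 3 (24 nt, A=7 T=7 G=6 C=4): 3' end GGA has 2 G/C ✓; GC 10/24 = 41.7%, outside 44.0–62.4% ✗ — fails.
Candidate 4 (21 nt, A=6 T=6 G=5 C=4): 3' end GTG has 2 G/C ✓; GC 9/21 = 42.9%, outside 44.0–62.4% ✗ — fails.
Candidate 5 (22 nt, A=3 T=9 G=2 C=8): 3' end GCT has 2 G/C ✓; GC 10/22 = 45.5% ✓ — passes.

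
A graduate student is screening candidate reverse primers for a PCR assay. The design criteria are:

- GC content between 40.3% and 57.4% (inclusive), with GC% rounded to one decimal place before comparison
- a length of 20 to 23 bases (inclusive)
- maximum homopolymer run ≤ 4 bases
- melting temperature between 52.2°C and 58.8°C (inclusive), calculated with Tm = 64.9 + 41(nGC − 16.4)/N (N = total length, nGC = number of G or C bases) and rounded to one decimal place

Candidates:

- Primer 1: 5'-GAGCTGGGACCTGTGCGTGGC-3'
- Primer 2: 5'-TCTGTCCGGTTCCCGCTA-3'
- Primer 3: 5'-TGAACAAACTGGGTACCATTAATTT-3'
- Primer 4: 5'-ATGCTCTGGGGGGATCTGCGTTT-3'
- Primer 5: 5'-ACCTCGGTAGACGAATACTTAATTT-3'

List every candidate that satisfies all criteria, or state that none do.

Primer 1 (21 nt, A=2 T=4 G=10 C=5): GC 15/21 = 71.4%, outside 40.3–57.4% ✗; length 21 ✓; longest run = 3 ✓; Tm = 64.9 + 41·(15 − 16.4)/21 = 62.2°C, outside 52.2–58.8°C ✗ — fails.
Primer 2 (18 nt, A=1 T=6 G=4 C=7): GC 11/18 = 61.1%, outside 40.3–57.4% ✗; length 18, outside 20–23 ✗; longest run = 3 ✓; Tm = 64.9 + 41·(11 − 16.4)/18 = 52.6°C ✓ — fails.
Primer 3 (25 nt, A=9 T=8 G=4 C=4): GC 8/25 = 32.0%, outside 40.3–57.4% ✗; length 25, outside 20–23 ✗; longest run = 3 ✓; Tm = 64.9 + 41·(8 − 16.4)/25 = 51.1°C, outside 52.2–58.8°C ✗ — fails.
Primer 4 (23 nt, A=2 T=8 G=9 C=4): GC 13/23 = 56.5% ✓; length 23 ✓; longest run = 6, exceeds 4 ✗; Tm = 64.9 + 41·(13 − 16.4)/23 = 58.8°C ✓ — fails.
Primer 5 (25 nt, A=8 T=8 G=4 C=5): GC 9/25 = 36.0%, outside 40.3–57.4% ✗; length 25, outside 20–23 ✗; longest run = 3 ✓; Tm = 64.9 + 41·(9 − 16.4)/25 = 52.8°C ✓ — fails.

None of the candidates satisfy all criteria.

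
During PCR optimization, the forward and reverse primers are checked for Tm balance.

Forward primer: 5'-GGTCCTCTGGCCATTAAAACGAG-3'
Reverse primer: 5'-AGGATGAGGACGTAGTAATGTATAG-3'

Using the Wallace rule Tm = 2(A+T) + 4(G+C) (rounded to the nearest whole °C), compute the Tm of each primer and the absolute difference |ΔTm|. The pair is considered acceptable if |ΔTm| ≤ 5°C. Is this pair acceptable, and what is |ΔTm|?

Forward: A=6 T=5 G=6 C=6 → Tm = 2·11 + 4·12 = 70°C.
Reverse: A=9 T=6 G=9 C=1 → Tm = 2·15 + 4·10 = 70°C.
|ΔTm| = |70 − 70| = 0°C, ≤ 5°C.

|ΔTm| = 0°C; the pair is acceptable.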